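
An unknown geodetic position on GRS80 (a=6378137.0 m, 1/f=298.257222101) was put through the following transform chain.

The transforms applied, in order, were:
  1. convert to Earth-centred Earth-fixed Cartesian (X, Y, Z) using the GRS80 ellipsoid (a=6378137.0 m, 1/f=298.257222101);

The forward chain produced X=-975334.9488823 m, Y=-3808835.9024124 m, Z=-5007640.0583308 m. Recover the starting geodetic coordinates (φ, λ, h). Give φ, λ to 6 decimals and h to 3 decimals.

start: X=-975334.9489, Y=-3808835.9024, Z=-5007640.0583 m
→ geod (Bowring, a=6378137.000): φ=-52.04961900°, λ=-104.36319000°, h=1825.5570 m

φ=-52.049619°, λ=-104.363190°, h=1825.557 m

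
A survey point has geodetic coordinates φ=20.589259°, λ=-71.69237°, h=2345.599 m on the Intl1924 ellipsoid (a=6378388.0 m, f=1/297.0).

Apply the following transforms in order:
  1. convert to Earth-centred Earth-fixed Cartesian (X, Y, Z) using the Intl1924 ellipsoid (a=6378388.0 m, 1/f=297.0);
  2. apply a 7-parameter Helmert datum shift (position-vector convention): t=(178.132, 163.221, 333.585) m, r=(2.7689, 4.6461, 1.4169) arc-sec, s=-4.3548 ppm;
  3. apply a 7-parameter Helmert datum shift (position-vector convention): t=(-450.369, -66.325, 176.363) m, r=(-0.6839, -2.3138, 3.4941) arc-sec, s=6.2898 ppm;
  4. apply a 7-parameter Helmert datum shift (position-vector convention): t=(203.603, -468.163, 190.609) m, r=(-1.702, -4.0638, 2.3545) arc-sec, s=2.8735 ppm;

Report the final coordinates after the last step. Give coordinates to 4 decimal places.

X=1877186.3118 m, Y=-5673521.8811 m, Z=2230451.9685 m

start: φ=20.589259°, λ=-71.692370°, h=2345.599 m
→ ECEF (a=6378388.000, f=1/297.0): X=1877064.8181, Y=-5673185.3216, Z=2229735.4640
→ Helmert 7p (PV): X=1877323.9710, Y=-5673014.4327, Z=2229940.9019
→ Helmert 7p (PV): X=1876956.4960, Y=-5673077.2443, Z=2230171.1598
→ Helmert 7p (PV): X=1877186.3118, Y=-5673521.8811, Z=2230451.9685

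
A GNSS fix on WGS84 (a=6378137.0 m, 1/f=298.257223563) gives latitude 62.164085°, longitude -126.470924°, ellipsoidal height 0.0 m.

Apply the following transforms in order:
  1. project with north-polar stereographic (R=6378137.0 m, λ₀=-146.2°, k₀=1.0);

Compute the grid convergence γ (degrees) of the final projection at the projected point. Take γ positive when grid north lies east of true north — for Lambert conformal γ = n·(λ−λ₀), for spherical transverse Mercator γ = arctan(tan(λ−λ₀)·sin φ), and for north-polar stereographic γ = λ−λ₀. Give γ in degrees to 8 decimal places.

start: φ=62.164085°, λ=-126.470924°, h=0.000 m
→ into stereo (λ₀=-146.2°): φ=62.16408500°, λ−λ₀=19.72907600°
convergence γ = 19.72907600°

19.72907600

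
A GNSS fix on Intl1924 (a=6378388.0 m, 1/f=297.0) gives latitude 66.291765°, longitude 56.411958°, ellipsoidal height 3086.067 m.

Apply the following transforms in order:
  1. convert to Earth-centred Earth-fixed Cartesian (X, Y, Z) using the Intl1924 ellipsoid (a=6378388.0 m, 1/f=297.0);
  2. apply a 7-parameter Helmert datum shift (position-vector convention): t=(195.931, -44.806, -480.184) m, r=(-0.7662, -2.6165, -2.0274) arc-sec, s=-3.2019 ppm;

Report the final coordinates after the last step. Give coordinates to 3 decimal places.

start: φ=66.291765°, λ=56.411958°, h=3086.067 m
→ ECEF (a=6378388.000, f=1/297.0): X=1423493.7036, Y=2143500.6904, Z=5820063.0631
→ Helmert 7p (PV): X=1423632.3173, Y=2143456.6489, Z=5819574.3387

X=1423632.317 m, Y=2143456.649 m, Z=5819574.339 m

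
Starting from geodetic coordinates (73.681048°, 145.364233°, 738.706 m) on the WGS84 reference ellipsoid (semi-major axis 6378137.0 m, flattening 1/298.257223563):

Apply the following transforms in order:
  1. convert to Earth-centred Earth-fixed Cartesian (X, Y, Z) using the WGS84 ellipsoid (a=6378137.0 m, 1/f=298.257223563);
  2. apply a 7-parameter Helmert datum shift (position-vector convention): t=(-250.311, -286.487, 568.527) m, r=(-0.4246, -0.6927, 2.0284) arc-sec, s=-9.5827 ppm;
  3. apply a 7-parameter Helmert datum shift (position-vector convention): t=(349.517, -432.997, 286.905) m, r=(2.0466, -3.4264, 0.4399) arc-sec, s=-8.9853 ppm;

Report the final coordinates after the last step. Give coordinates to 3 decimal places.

X=-1479298.058 m, Y=1021053.667 m, Z=6100461.208 m

start: φ=73.681048°, λ=145.364233°, h=738.706 m
→ ECEF (a=6378137.000, f=1/298.257223563): X=-1479290.6880, Y=1021857.7960, Z=6099740.5539
→ Helmert 7p (PV): X=-1479557.3568, Y=1021559.5261, Z=6100243.5576
→ Helmert 7p (PV): X=-1479298.0584, Y=1021053.6673, Z=6100461.2084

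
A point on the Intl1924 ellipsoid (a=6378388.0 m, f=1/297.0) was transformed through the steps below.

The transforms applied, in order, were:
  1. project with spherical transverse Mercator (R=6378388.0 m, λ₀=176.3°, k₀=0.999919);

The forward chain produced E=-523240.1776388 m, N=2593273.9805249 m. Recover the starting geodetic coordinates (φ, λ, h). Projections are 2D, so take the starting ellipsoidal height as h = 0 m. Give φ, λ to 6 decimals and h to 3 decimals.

φ=23.213978°, λ=171.190046°, h=0.000 m

start: E=-523240.1776, N=2593273.9805 m
→ tm⁻¹: φ=23.21397800°, λ=171.19004600°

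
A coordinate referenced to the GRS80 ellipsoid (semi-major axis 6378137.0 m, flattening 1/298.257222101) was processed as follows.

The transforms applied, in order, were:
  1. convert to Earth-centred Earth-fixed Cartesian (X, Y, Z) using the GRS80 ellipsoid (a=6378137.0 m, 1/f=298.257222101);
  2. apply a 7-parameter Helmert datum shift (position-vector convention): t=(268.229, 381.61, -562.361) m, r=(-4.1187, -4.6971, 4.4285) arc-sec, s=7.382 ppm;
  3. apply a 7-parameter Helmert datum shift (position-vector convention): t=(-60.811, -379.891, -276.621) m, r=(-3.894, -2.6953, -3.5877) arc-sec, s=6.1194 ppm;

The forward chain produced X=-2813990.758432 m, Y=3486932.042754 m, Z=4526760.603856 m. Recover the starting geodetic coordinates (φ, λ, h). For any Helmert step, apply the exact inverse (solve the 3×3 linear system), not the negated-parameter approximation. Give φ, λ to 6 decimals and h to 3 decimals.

φ=45.492413°, λ=128.905536°, h=2659.480 m

start: X=-2813990.7584, Y=3486932.0428, Z=4526760.6039 m
→ Helmert⁻¹: X=-2813914.2258, Y=3487156.1836, Z=4527112.1250
→ Helmert⁻¹: X=-2813983.7136, Y=3486718.8399, Z=4527774.7664
→ geod (Bowring, a=6378137.000): φ=45.49241300°, λ=128.90553600°, h=2659.4800 m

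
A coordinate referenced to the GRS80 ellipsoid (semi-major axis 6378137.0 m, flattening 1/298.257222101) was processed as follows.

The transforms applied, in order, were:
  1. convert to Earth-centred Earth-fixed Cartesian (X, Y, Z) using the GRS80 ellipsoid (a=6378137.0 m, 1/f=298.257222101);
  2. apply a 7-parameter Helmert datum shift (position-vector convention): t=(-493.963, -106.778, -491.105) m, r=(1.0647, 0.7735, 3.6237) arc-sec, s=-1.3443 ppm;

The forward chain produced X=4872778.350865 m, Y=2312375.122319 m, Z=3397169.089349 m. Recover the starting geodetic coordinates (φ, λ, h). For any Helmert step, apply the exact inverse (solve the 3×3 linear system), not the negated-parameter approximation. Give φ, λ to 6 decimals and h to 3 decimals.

start: X=4872778.3509, Y=2312375.1223, Z=3397169.0893 m
→ Helmert⁻¹: X=4873306.7486, Y=2312416.9319, Z=3397671.1006
→ geod (Bowring, a=6378137.000): φ=32.37996400°, λ=25.38465500°, h=2954.2300 m

φ=32.379964°, λ=25.384655°, h=2954.230 m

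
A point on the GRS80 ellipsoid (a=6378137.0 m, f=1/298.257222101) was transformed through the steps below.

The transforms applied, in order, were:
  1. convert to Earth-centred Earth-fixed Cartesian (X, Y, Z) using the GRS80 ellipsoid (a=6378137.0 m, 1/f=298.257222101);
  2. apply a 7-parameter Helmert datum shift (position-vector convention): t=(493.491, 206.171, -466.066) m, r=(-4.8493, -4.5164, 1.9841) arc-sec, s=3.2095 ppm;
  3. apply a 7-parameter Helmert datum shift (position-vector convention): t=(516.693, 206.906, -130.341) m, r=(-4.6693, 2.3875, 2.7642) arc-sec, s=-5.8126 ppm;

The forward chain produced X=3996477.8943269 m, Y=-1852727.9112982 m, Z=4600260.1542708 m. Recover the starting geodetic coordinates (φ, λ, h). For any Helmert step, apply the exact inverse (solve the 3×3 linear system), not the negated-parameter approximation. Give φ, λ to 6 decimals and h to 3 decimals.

φ=46.440874°, λ=-24.885943°, h=2191.406 m

start: X=3996477.8943, Y=-1852727.9113, Z=4600260.1543 m
→ Helmert⁻¹: X=3995906.3450, Y=-1853103.2794, Z=4600421.5385
→ Helmert⁻¹: X=3995482.9405, Y=-1853450.0992, Z=4600741.7777
→ geod (Bowring, a=6378137.000): φ=46.44087400°, λ=-24.88594300°, h=2191.4060 m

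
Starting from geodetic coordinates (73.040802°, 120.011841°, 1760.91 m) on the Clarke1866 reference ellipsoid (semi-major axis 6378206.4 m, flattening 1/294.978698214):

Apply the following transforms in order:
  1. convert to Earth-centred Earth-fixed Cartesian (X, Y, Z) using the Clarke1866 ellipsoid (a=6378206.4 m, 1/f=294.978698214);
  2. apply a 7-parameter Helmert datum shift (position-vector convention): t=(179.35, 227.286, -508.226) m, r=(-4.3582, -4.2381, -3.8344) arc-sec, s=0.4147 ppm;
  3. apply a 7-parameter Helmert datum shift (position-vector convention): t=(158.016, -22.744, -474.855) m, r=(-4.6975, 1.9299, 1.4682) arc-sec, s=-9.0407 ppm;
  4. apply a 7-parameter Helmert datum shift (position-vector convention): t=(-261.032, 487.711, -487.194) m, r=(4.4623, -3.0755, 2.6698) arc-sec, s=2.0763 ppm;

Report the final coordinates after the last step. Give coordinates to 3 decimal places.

X=-933794.811 m, Y=1617287.992 m, Z=6078505.188 m

start: φ=73.040802°, λ=120.011841°, h=1760.910 m
→ ECEF (a=6378206.400, f=1/294.978698214): X=-933716.1876, Y=1616472.2892, Z=6080075.6458
→ Helmert 7p (PV): X=-933632.1017, Y=1616846.0699, Z=6079516.6015
→ Helmert 7p (PV): X=-933420.2717, Y=1616940.5174, Z=6078958.6969
→ Helmert 7p (PV): X=-933794.8110, Y=1617287.9923, Z=6078505.1876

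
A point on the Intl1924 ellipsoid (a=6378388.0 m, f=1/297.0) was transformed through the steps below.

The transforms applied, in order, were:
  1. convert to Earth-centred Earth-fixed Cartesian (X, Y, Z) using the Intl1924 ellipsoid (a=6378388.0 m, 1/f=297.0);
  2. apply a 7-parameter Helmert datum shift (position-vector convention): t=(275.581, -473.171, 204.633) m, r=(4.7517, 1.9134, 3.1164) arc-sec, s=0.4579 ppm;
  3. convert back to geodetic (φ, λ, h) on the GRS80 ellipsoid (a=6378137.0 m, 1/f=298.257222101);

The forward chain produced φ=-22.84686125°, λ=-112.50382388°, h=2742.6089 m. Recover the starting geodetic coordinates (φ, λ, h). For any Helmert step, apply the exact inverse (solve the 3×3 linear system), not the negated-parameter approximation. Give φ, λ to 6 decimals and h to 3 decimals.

φ=-22.849294°, λ=-112.508516°, h=2275.986 m

start: φ=-22.846861°, λ=-112.503824°, h=2742.609 m
→ ECEF (a=6378137.000, f=1/298.257222101): X=-2251781.8398, Y=-5435256.2302, Z=-2462164.4897
→ Helmert⁻¹: X=-2252115.6616, Y=-5434803.2669, Z=-2462263.6858
→ geod (Bowring, a=6378388.000): φ=-22.84929400°, λ=-112.50851600°, h=2275.9860 m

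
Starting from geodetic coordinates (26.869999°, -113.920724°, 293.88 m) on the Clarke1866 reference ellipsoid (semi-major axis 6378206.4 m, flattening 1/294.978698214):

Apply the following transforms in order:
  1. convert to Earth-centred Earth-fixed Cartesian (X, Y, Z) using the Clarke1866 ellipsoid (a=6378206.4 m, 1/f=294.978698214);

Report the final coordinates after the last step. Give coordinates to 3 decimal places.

X=-2308669.195 m, Y=-5204724.869 m, Z=2865345.221 m

start: φ=26.869999°, λ=-113.920724°, h=293.880 m
→ ECEF (a=6378206.400, f=1/294.978698214): X=-2308669.1955, Y=-5204724.8687, Z=2865345.2208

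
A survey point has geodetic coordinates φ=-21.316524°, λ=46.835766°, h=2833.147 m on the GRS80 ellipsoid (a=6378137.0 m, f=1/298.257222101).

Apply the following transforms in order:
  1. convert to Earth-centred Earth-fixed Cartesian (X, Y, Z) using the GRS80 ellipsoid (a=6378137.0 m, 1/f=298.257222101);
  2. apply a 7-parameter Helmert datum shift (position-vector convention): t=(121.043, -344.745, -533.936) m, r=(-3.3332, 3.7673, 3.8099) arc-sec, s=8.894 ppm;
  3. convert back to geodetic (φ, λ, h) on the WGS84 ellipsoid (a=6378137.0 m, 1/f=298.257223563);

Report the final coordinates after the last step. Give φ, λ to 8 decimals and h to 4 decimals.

start: φ=-21.316524°, λ=46.835766°, h=2833.147 m
→ ECEF (a=6378137.000, f=1/298.257222101): X=4068332.3745, Y=4337757.0334, Z=-2305107.6268
→ Helmert 7p (PV): X=4068367.3765, Y=4337488.7645, Z=-2305806.4686
→ geod (Bowring, a=6378137.000): φ=-21.32296476°, λ=46.83375188°, h=2927.2524 m

φ=-21.32296476°, λ=46.83375188°, h=2927.2524 m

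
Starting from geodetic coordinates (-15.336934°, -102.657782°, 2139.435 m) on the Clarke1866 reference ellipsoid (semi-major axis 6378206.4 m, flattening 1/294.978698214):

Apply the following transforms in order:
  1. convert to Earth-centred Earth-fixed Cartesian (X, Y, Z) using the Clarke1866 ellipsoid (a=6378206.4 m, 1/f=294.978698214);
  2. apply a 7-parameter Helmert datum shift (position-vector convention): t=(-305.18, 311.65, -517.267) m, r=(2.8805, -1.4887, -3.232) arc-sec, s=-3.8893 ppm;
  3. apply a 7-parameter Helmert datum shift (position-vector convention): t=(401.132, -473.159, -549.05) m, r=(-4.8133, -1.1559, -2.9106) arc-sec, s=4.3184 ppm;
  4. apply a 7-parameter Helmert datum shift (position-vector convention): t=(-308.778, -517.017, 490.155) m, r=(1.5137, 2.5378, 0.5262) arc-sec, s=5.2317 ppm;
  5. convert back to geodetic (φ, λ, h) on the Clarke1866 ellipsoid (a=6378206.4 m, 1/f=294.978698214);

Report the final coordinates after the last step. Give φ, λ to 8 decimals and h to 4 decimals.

start: φ=-15.336934°, λ=-102.657782°, h=2139.435 m
→ ECEF (a=6378206.400, f=1/294.978698214): X=-1348636.7156, Y=-6005000.9358, Z=-1676546.2010
→ Helmert 7p (PV): X=-1349018.6431, Y=-6004621.3856, Z=-1677150.5409
→ Helmert 7p (PV): X=-1348698.6695, Y=-6005140.5763, Z=-1677574.2717
→ Helmert 7p (PV): X=-1349019.8241, Y=-6005680.1399, Z=-1677120.3691
→ geod (Bowring, a=6378206.400): φ=-15.34015207°, λ=-102.65987605°, h=3011.3696 m

φ=-15.34015207°, λ=-102.65987605°, h=3011.3696 m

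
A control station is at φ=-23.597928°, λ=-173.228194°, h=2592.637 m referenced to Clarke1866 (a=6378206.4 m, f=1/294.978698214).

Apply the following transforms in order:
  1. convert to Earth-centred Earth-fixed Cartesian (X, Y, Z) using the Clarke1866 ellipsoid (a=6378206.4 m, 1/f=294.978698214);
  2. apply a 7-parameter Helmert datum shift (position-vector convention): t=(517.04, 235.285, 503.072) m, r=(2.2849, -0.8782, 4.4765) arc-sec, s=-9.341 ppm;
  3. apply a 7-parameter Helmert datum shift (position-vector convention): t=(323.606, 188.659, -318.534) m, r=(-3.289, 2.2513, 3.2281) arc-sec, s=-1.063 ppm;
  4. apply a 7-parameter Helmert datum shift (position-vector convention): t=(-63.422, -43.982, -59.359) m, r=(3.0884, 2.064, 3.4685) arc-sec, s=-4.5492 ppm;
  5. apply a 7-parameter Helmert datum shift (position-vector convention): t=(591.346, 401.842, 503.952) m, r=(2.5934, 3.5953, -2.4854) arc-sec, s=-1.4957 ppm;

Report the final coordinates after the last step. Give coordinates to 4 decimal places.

start: φ=-23.597928°, λ=-173.228194°, h=2592.637 m
→ ECEF (a=6378206.400, f=1/294.978698214): X=-5809576.9542, Y=-689850.8664, Z=-2538429.3952
→ Helmert 7p (PV): X=-5808979.8679, Y=-689707.1005, Z=-2537934.9883
→ Helmert 7p (PV): X=-5808666.9934, Y=-689649.0890, Z=-2538176.4241
→ Helmert 7p (PV): X=-5808717.7919, Y=-689749.6065, Z=-2538176.4380
→ Helmert 7p (PV): X=-5808170.3106, Y=-689244.8276, Z=-2537576.1132

X=-5808170.3106 m, Y=-689244.8276 m, Z=-2537576.1132 m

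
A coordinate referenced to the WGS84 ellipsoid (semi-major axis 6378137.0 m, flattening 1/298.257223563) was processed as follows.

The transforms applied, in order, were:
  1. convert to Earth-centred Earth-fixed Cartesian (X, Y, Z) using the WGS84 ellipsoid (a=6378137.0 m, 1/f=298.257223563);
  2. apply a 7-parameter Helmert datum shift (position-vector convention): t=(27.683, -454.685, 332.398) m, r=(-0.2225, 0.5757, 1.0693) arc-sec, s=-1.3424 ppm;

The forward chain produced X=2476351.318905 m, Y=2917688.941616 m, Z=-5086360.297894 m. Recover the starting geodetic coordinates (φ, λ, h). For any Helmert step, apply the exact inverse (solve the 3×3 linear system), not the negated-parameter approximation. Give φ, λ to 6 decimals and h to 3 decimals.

start: X=2476351.3189, Y=2917688.9416, Z=-5086360.2979 m
→ Helmert⁻¹: X=2476356.2854, Y=2918140.1933, Z=-5086689.4648
→ geod (Bowring, a=6378137.000): φ=-53.22666400°, λ=49.68180700°, h=1254.6920 m

φ=-53.226664°, λ=49.681807°, h=1254.692 m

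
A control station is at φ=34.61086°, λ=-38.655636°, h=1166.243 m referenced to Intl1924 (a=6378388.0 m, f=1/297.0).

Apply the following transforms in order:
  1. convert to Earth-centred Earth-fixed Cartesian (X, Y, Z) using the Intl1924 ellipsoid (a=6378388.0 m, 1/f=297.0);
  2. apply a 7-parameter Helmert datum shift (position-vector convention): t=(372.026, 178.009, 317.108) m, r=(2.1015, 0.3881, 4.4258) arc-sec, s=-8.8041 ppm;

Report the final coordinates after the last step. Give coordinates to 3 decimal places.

X=4105100.580 m, Y=-3283001.523 m, Z=3603382.553 m

start: φ=34.610860°, λ=-38.655636°, h=1166.243 m
→ ECEF (a=6378388.000, f=1/297.0): X=4104687.4648, Y=-3283259.8018, Z=3603138.3412
→ Helmert 7p (PV): X=4105100.5801, Y=-3283001.5234, Z=3603382.5529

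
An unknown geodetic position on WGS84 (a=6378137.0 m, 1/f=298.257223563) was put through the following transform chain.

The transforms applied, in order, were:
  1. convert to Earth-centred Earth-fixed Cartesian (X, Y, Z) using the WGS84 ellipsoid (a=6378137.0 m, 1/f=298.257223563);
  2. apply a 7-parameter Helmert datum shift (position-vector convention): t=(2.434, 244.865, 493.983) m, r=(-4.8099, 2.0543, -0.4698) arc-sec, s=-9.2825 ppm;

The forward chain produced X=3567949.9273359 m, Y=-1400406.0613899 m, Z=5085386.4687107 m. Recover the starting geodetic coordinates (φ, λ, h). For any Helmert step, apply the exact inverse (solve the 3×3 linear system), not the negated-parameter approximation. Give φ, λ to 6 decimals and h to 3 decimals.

φ=53.175545°, λ=-21.435025°, h=3330.385 m

start: X=3567949.9273, Y=-1400406.0614, Z=5085386.4687 m
→ Helmert⁻¹: X=3567933.1600, Y=-1400774.3776, Z=5084942.5569
→ geod (Bowring, a=6378137.000): φ=53.17554500°, λ=-21.43502500°, h=3330.3850 m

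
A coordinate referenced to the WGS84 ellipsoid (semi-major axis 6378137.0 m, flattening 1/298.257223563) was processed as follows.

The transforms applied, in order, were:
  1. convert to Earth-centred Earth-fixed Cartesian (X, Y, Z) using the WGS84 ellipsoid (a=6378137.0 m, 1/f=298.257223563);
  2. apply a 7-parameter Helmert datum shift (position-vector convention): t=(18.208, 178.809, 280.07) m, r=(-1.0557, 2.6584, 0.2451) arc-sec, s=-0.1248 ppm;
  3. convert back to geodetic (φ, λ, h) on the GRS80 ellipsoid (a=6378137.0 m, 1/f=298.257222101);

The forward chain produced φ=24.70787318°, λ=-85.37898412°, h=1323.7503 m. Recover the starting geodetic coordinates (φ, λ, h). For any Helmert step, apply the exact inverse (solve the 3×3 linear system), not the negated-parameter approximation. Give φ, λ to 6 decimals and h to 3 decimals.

φ=24.704676°, λ=-85.379721°, h=1368.000 m

start: φ=24.707873°, λ=-85.378984°, h=1323.750 m
→ ECEF (a=6378137.000, f=1/298.257222101): X=467179.0196, Y=-5779967.7334, Z=2650265.7426
→ Helmert⁻¹: X=467119.8479, Y=-5780161.3818, Z=2649962.4398
→ geod (Bowring, a=6378137.000): φ=24.70467600°, λ=-85.37972100°, h=1368.0000 m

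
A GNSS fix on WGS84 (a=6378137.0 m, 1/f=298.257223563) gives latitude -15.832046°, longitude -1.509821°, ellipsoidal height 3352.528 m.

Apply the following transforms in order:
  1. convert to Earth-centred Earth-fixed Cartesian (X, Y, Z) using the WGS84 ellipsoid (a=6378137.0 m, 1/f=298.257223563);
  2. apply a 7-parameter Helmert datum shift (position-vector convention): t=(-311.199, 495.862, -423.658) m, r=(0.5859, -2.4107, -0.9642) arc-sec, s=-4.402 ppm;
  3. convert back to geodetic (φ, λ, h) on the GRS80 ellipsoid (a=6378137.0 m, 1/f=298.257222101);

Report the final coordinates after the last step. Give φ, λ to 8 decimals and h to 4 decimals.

φ=-15.83585776°, λ=-1.50548945°, h=3128.0668 m

start: φ=-15.832046°, λ=-1.509821°, h=3352.528 m
→ ECEF (a=6378137.000, f=1/298.257223563): X=6138808.5548, Y=-161803.3313, Z=-1729769.6954
→ Helmert 7p (PV): X=6138489.7929, Y=-161330.5398, Z=-1730114.4522
→ geod (Bowring, a=6378137.000): φ=-15.83585776°, λ=-1.50548945°, h=3128.0668 m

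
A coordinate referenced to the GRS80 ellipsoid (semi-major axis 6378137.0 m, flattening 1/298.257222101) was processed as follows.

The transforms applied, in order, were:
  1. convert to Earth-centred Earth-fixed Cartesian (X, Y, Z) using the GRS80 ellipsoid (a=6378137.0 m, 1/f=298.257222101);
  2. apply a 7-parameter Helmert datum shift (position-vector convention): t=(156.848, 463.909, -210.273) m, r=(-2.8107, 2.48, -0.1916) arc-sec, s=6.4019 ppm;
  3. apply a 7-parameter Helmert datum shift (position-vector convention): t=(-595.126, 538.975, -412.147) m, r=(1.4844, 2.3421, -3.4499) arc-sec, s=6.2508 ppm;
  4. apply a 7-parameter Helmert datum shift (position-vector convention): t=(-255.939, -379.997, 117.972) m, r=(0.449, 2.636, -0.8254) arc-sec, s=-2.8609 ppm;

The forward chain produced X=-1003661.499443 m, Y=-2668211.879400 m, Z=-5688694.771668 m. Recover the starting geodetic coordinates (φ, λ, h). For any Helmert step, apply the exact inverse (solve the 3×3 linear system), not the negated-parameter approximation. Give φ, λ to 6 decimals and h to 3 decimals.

φ=-63.533510°, λ=-110.591642°, h=1623.361 m

start: X=-1003661.4994, Y=-2668211.8794, Z=-5688694.7717 m
→ Helmert⁻¹: X=-1003325.0537, Y=-2667855.9133, Z=-5688836.0336
→ Helmert⁻¹: X=-1002614.4382, Y=-2668435.9150, Z=-5688380.5105
→ Helmert⁻¹: X=-1002693.9963, Y=-2668806.1586, Z=-5688182.2453
→ geod (Bowring, a=6378137.000): φ=-63.53351000°, λ=-110.59164200°, h=1623.3610 m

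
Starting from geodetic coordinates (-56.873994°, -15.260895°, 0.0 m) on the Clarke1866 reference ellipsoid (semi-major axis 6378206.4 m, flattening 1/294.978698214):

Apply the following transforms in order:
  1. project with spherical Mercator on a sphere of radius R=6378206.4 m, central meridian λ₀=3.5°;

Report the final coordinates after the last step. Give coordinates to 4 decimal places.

start: φ=-56.873994°, λ=-15.260895°, h=0.000 m
→ merc (R=6378206.4, λ₀=3.5°): E=-2088476.0025, N=-7734491.7878

E=-2088476.0025 m, N=-7734491.7878 m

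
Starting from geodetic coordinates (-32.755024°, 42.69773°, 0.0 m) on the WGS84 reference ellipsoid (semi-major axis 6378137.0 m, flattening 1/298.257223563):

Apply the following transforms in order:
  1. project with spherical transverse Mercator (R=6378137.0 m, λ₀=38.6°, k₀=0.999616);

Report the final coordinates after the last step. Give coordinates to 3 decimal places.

start: φ=-32.755024°, λ=42.697730°, h=0.000 m
→ tm (R=6378137.0, λ₀=38.6°): E=383612.4842, N=-3652302.0454

E=383612.484 m, N=-3652302.045 m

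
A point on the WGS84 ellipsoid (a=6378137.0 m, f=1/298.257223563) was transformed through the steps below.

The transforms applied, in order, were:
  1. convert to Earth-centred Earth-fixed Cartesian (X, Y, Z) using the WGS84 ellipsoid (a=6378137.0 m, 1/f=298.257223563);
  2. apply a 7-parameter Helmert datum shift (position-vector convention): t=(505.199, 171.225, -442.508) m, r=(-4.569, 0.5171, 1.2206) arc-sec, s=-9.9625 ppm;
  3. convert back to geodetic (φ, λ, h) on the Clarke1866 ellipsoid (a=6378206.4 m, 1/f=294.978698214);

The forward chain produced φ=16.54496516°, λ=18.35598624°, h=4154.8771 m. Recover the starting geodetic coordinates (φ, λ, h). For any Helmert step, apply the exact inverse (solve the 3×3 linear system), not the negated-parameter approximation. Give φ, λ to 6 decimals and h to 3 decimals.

φ=16.549536°, λ=18.355273°, h=3883.413 m

start: φ=16.544965°, λ=18.355986°, h=4154.877 m
→ ECEF (a=6378206.400, f=1/294.978698214): X=5808402.3760, Y=1927243.8804, Z=1805691.8709
→ Helmert⁻¹: X=5807961.9140, Y=1927017.4751, Z=1806209.6188
→ geod (Bowring, a=6378137.000): φ=16.54953600°, λ=18.35527300°, h=3883.4130 m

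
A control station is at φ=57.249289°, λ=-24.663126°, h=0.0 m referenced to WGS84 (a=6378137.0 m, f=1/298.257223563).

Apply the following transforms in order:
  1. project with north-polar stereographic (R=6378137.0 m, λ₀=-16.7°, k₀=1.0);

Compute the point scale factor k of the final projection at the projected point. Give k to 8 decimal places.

start: φ=57.249289°, λ=-24.663126°, h=0.000 m
→ into stereo (λ₀=-16.7°): φ=57.24928900°, λ−λ₀=-7.96312600°
scale k = 1.08634705

1.08634705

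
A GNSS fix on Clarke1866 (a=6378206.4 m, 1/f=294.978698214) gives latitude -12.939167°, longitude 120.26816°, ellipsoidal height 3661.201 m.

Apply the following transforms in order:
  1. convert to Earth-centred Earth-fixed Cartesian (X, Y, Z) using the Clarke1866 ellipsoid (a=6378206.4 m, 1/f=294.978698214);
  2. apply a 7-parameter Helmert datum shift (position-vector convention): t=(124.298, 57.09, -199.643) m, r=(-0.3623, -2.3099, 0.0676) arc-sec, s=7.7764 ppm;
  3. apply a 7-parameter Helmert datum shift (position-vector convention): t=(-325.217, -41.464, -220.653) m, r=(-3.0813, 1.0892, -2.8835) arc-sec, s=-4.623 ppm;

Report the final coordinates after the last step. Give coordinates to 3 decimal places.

start: φ=-12.939167°, λ=120.268160°, h=3661.201 m
→ ECEF (a=6378206.400, f=1/294.978698214): X=-3135618.8055, Y=5372820.4717, Z=-1419578.7099
→ Helmert 7p (PV): X=-3135504.7546, Y=5372915.8218, Z=-1419833.9446
→ Helmert 7p (PV): X=-3135747.8628, Y=5372872.1415, Z=-1420111.7397

X=-3135747.863 m, Y=5372872.142 m, Z=-1420111.740 m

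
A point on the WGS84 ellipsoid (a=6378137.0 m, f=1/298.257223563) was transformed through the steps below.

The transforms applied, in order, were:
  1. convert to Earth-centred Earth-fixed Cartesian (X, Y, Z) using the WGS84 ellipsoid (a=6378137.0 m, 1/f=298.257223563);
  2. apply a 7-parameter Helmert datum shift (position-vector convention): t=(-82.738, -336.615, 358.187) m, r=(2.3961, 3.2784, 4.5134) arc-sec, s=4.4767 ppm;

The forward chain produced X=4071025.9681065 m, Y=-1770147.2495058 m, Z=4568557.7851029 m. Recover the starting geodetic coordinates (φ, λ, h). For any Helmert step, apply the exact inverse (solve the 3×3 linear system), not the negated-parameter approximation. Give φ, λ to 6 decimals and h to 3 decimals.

φ=46.014099°, λ=-23.496764°, h=2680.146 m

start: X=4071025.9681, Y=-1770147.2495, Z=4568557.7851 m
→ Helmert⁻¹: X=4070979.1456, Y=-1769838.7233, Z=4568264.4120
→ geod (Bowring, a=6378137.000): φ=46.01409900°, λ=-23.49676400°, h=2680.1460 m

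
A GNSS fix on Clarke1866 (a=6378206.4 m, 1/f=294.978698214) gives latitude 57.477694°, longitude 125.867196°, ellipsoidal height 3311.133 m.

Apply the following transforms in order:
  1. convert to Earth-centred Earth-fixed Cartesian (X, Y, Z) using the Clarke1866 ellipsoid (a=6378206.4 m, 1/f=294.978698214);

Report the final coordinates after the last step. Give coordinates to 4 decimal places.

X=-2015034.5554 m, Y=2787019.0820 m, Z=5357279.2645 m

start: φ=57.477694°, λ=125.867196°, h=3311.133 m
→ ECEF (a=6378206.400, f=1/294.978698214): X=-2015034.5554, Y=2787019.0820, Z=5357279.2645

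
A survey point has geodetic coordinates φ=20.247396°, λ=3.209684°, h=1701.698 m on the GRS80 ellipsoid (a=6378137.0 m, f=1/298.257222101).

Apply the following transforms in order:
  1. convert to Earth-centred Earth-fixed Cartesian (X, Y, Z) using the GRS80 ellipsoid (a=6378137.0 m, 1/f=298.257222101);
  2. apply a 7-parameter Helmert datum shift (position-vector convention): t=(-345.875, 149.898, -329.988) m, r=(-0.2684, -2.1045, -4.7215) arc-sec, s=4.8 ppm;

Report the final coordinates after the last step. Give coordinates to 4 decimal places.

start: φ=20.247396°, λ=3.209684°, h=1701.698 m
→ ECEF (a=6378137.000, f=1/298.257222101): X=5978616.7838, Y=335270.2316, Z=2194001.8703
→ Helmert 7p (PV): X=5978284.8954, Y=335287.7398, Z=2193742.9768

X=5978284.8954 m, Y=335287.7398 m, Z=2193742.9768 m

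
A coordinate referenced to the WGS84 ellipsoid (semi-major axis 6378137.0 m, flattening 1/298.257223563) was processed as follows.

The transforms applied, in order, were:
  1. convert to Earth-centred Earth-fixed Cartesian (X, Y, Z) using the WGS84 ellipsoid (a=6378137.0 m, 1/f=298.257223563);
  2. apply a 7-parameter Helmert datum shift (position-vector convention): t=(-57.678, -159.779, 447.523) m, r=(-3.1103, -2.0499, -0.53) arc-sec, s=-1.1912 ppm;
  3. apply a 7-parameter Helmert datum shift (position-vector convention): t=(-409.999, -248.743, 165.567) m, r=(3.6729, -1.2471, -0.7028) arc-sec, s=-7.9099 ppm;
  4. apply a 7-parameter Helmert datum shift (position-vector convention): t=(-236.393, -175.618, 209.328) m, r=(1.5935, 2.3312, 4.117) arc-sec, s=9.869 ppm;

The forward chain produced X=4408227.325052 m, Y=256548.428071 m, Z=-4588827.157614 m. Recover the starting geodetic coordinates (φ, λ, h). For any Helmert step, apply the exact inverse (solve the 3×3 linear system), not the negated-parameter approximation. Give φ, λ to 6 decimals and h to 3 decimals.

start: X=4408227.3251, Y=256548.4281, Z=-4588827.1576 m
→ Helmert⁻¹: X=4408477.1971, Y=256598.0683, Z=-4588943.3547
→ Helmert⁻¹: X=4408893.4487, Y=256782.1471, Z=-4589176.4505
→ Helmert⁻¹: X=4408910.1052, Y=257022.7693, Z=-4589669.3816
→ geod (Bowring, a=6378137.000): φ=-46.29440000°, λ=3.33635100°, h=2421.5800 m

φ=-46.294400°, λ=3.336351°, h=2421.580 m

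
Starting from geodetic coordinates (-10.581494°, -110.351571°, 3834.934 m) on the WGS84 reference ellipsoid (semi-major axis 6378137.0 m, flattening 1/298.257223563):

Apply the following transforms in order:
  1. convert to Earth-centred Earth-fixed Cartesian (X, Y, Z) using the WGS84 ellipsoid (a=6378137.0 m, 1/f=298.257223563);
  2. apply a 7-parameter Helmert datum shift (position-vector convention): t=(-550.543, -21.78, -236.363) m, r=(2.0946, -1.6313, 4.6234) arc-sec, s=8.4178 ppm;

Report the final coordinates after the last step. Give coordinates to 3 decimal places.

start: φ=-10.581494°, λ=-110.351571°, h=3834.934 m
→ ECEF (a=6378137.000, f=1/298.257223563): X=-2182022.7931, Y=-5882496.5425, Z=-1164236.7532
→ Helmert 7p (PV): X=-2182450.6397, Y=-5882604.9276, Z=-1164559.9104

X=-2182450.640 m, Y=-5882604.928 m, Z=-1164559.910 m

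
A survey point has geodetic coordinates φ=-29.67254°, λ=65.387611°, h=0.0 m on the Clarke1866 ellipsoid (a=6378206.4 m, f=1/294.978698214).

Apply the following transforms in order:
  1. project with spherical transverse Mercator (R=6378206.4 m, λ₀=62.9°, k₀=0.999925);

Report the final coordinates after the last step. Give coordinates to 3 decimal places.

start: φ=-29.672540°, λ=65.387611°, h=0.000 m
→ tm (R=6378206.4, λ₀=62.9°): E=240629.9203, N=-3305507.2268

E=240629.920 m, N=-3305507.227 m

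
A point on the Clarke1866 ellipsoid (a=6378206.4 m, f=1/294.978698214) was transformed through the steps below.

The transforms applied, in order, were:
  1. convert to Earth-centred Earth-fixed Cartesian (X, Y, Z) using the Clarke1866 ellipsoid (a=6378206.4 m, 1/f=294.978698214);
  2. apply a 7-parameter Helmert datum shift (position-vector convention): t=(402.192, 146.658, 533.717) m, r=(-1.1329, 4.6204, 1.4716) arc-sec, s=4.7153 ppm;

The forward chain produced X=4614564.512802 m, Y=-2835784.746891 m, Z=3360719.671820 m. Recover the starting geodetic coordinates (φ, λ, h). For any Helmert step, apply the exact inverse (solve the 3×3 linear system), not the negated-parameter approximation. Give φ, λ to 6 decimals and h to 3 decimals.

start: X=4614564.5128, Y=-2835784.7469, Z=3360719.6718 m
→ Helmert⁻¹: X=4614045.0596, Y=-2835969.4077, Z=3360257.8903
→ geod (Bowring, a=6378206.400): φ=31.99172700°, λ=-31.57648200°, h=1479.9110 m

φ=31.991727°, λ=-31.576482°, h=1479.911 m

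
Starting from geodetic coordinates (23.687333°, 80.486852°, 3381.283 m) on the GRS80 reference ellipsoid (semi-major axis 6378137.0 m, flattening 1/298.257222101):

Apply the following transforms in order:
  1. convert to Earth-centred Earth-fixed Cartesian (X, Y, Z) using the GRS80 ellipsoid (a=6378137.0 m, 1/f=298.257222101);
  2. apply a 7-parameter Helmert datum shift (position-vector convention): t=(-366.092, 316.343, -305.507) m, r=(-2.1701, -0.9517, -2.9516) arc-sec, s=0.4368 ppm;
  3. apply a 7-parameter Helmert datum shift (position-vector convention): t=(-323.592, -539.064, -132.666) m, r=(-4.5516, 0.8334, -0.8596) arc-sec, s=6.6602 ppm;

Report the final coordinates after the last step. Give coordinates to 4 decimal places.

start: φ=23.687333°, λ=80.486852°, h=3381.283 m
→ ECEF (a=6378137.000, f=1/298.257222101): X=966363.6897, Y=5766632.1952, Z=2547967.7236
→ Helmert 7p (PV): X=966068.7827, Y=5766964.0356, Z=2547607.1179
→ Helmert 7p (PV): X=965785.9521, Y=5766515.5726, Z=2547360.2570

X=965785.9521 m, Y=5766515.5726 m, Z=2547360.2570 m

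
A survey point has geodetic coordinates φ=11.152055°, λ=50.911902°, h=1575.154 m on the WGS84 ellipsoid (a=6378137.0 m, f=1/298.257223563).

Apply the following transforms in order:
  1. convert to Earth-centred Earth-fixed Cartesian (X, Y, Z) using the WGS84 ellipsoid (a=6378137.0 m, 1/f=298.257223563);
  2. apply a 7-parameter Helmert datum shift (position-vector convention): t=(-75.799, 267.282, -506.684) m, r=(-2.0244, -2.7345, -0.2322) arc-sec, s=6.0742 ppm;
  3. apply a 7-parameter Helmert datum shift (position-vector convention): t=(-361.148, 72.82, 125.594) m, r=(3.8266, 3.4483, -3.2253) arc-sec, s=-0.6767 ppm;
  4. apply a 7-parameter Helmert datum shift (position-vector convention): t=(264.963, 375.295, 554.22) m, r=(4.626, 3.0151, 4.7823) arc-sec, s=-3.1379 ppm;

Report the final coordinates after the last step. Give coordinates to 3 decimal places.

X=3946868.076 m, Y=4859607.314 m, Z=1226073.107 m

start: φ=11.152055°, λ=50.911902°, h=1575.154 m
→ ECEF (a=6378137.000, f=1/298.257223563): X=3947040.2026, Y=4858893.7802, Z=1225817.1166
→ Helmert 7p (PV): X=3946977.5975, Y=4859198.1637, Z=1225322.5173
→ Helmert 7p (PV): X=3946710.2451, Y=4859183.2458, Z=1225471.4445
→ Helmert 7p (PV): X=3946868.0761, Y=4859607.3142, Z=1226073.1067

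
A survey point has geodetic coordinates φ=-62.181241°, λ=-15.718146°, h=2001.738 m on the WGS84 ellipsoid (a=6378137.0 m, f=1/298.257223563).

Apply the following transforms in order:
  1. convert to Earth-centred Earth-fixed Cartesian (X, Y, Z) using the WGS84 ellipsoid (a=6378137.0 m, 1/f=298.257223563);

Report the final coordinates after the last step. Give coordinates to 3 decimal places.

start: φ=-62.181241°, λ=-15.718146°, h=2001.738 m
→ ECEF (a=6378137.000, f=1/298.257223563): X=2873651.3549, Y=-808729.0687, Z=-5619740.1508

X=2873651.355 m, Y=-808729.069 m, Z=-5619740.151 m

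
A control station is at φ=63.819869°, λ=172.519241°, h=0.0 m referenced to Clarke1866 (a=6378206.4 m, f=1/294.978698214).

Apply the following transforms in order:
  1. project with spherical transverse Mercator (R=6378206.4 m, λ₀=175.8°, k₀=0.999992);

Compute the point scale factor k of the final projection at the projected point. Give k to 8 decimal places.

1.00031091

start: φ=63.819869°, λ=172.519241°, h=0.000 m
→ into tm (λ₀=175.8°): φ=63.81986900°, λ−λ₀=-3.28075900°
scale k = 1.00031091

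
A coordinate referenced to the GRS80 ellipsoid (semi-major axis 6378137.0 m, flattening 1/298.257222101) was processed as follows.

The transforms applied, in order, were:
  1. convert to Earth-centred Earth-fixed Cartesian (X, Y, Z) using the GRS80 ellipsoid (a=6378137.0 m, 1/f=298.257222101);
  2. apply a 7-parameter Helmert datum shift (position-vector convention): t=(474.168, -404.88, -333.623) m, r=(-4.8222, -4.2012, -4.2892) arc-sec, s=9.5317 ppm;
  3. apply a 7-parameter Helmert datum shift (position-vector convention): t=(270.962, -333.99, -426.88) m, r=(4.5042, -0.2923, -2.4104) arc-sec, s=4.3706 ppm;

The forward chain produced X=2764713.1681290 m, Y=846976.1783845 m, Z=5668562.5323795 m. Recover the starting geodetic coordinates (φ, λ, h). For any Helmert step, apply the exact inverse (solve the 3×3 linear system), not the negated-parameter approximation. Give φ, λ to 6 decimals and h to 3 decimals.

start: X=2764713.1681, Y=846976.1784, Z=5668562.5324 m
→ Helmert⁻¹: X=2764428.2540, Y=847462.5627, Z=5668942.2121
→ Helmert⁻¹: X=2764025.5817, Y=847784.2999, Z=5669185.3202
→ geod (Bowring, a=6378137.000): φ=63.13511900°, λ=17.05186900°, h=2674.2110 m

φ=63.135119°, λ=17.051869°, h=2674.211 m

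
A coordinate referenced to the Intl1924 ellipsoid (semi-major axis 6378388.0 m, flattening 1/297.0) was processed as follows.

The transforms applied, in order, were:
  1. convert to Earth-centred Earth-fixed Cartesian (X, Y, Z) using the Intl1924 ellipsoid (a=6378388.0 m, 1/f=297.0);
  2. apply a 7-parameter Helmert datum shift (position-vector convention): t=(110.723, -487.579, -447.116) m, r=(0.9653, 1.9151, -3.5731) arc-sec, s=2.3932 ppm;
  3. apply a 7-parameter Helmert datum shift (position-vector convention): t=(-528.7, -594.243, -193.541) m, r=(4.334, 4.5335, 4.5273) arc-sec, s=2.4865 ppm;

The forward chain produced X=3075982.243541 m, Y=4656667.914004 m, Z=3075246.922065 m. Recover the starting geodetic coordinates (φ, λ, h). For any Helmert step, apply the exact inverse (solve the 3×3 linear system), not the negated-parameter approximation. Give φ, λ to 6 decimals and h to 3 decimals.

φ=29.019740°, λ=56.556616°, h=-18.955 m

start: X=3075982.2435, Y=4656667.9140, Z=3075246.9221 m
→ Helmert⁻¹: X=3076537.9212, Y=4657247.6697, Z=3075402.5780
→ Helmert⁻¹: X=3076310.5912, Y=4657791.7871, Z=3075849.0974
→ geod (Bowring, a=6378388.000): φ=29.01974000°, λ=56.55661600°, h=-18.9550 m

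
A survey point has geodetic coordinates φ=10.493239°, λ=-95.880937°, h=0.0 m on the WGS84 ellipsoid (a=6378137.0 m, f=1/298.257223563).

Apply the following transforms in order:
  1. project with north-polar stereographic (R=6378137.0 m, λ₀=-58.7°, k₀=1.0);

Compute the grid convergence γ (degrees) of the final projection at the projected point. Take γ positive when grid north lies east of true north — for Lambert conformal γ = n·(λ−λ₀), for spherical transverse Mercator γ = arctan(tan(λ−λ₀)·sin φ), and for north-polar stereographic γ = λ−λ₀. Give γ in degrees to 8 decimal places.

start: φ=10.493239°, λ=-95.880937°, h=0.000 m
→ into stereo (λ₀=-58.7°): φ=10.49323900°, λ−λ₀=-37.18093700°
convergence γ = -37.18093700°

-37.18093700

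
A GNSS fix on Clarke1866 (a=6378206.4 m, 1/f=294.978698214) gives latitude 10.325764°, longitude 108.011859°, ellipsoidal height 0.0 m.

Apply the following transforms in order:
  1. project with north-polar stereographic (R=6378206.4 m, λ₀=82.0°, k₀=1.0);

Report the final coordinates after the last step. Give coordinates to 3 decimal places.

start: φ=10.325764°, λ=108.011859°, h=0.000 m
→ stereo (R=6378206.4, λ₀=82.0°): E=4667235.3098, N=-9564225.7064

E=4667235.310 m, N=-9564225.706 m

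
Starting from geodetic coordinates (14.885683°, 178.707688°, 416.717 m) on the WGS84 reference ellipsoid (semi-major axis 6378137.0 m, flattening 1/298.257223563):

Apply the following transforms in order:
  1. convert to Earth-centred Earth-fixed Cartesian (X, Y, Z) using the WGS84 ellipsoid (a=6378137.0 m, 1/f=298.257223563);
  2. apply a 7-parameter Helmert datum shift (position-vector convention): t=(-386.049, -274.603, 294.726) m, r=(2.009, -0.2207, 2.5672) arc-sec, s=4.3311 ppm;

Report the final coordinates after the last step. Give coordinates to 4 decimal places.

X=-6164701.3233 m, Y=138693.0661 m, Z=1628282.5083 m

start: φ=14.885683°, λ=178.707688°, h=416.717 m
→ ECEF (a=6378137.000, f=1/298.257223563): X=-6164285.1035, Y=139059.6452, Z=1627985.9726
→ Helmert 7p (PV): X=-6164701.3233, Y=138693.0661, Z=1628282.5083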